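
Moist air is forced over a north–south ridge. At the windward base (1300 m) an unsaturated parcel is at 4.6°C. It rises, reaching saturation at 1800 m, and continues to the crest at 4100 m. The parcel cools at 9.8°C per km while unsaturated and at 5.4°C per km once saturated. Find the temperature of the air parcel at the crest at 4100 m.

-12.72°C

1300–1800 m, dry: Δz = 0.5 km ⇒ ΔT = -4.9°C; T = -0.3°C
1800–4100 m, saturated: Δz = 2.3 km ⇒ ΔT = -12.42°C; T = -12.72°C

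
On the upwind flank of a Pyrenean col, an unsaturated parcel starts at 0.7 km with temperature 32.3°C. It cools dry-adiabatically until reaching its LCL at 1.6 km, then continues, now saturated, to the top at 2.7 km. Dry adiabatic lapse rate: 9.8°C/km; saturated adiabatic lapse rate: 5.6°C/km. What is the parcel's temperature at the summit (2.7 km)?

17.32°C

700–1600 m, dry: Δz = 0.9 km ⇒ ΔT = -8.82°C; T = 23.48°C
1600–2700 m, saturated: Δz = 1.1 km ⇒ ΔT = -6.16°C; T = 17.32°C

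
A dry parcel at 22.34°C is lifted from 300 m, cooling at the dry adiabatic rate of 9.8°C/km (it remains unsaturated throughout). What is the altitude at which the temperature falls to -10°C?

3600 m

Height above start = (22.34 − (-10)) / 9.8 = 3.3 km
Altitude = 300 m + 3300 m = 3600 m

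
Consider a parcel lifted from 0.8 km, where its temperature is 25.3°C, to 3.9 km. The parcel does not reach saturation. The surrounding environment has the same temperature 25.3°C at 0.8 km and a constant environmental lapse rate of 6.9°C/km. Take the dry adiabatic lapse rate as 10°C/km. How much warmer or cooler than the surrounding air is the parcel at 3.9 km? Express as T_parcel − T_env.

-9.61°C (parcel cooler than environment)

Parcel:
  800–3900 m, dry: Δz = 3.1 km ⇒ ΔT = -31°C; T = -5.7°C
Environment:
  800–3900 m, environment: Δz = 3.1 km ⇒ ΔT = -21.39°C; T = 3.91°C
T_parcel − T_env = -5.7 − 3.91 = -9.61°C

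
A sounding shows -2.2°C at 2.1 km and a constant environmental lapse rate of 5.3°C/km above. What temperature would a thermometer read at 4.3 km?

-13.86°C

Environmental to 4300 m: -5.3 × 2.2 km = -11.66°C, so T = -13.86°C.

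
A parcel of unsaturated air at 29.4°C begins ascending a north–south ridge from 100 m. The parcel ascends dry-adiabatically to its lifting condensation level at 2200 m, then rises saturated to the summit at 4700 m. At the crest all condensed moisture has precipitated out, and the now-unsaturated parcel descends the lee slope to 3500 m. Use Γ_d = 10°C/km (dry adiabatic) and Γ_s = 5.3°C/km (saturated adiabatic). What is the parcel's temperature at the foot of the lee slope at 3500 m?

From 100 m to 2200 m (dry): cools by 10 × 2.1 = 21°C, giving 8.4°C.
From 2200 m to 4700 m (saturated): cools by 5.3 × 2.5 = 13.25°C, giving -4.85°C.
From 4700 m to 3500 m (dry descent): warms by 10 × 1.2 = 12°C, giving 7.15°C.

7.15°C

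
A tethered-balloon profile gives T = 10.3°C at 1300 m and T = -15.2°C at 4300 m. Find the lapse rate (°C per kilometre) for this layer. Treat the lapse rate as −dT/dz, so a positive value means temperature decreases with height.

Γ = −ΔT/Δz = (10.3 − (-15.2)) / (4300 − 1300) m
  = 25.5°C / 3 km = 8.5°C/km

8.5°C/km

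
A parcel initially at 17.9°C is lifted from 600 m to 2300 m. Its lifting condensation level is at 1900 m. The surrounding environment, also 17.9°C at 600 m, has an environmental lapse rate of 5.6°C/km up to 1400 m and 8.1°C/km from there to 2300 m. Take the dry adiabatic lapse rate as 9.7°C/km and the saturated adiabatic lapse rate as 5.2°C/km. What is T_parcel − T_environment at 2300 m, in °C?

-2.92°C (parcel cooler than environment)

Parcel:
  Dry to 1900 m: -9.7 × 1.3 km = -12.61°C, so T = 5.29°C.
  Saturated to 2300 m: -5.2 × 0.4 km = -2.08°C, so T = 3.21°C.
Environment:
  Environment, lower layer to 1400 m: -5.6 × 0.8 km = -4.48°C, so T = 13.42°C.
  Environment, upper layer to 2300 m: -8.1 × 0.9 km = -7.29°C, so T = 6.13°C.
T_parcel − T_env = 3.21 − 6.13 = -2.92°C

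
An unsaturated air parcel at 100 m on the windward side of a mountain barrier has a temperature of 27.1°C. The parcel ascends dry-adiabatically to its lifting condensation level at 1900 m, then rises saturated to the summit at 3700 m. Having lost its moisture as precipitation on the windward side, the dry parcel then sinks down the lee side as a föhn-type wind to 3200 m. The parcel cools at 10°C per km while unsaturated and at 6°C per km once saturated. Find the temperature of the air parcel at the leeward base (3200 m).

100–1900 m, dry: Δz = 1.8 km ⇒ ΔT = -18°C; T = 9.1°C
1900–3700 m, saturated: Δz = 1.8 km ⇒ ΔT = -10.8°C; T = -1.7°C
3700–3200 m, dry descent: Δz = 0.5 km ⇒ ΔT = +5°C; T = 3.3°C

3.3°C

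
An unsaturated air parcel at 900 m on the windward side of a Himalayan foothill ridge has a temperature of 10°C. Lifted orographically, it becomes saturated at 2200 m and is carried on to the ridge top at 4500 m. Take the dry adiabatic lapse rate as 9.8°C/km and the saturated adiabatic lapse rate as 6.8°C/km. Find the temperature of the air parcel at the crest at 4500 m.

900–2200 m, dry: Δz = 1.3 km ⇒ ΔT = -12.74°C; T = -2.74°C
2200–4500 m, saturated: Δz = 2.3 km ⇒ ΔT = -15.64°C; T = -18.38°C

-18.38°C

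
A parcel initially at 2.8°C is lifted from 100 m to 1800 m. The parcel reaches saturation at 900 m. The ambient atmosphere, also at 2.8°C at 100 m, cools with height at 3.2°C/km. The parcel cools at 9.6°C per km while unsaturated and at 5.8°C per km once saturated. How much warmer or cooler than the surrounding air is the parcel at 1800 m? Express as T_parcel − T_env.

-7.46°C (parcel cooler than environment)

Parcel:
  Dry to 900 m: -9.6 × 0.8 km = -7.68°C, so T = -4.88°C.
  Saturated to 1800 m: -5.8 × 0.9 km = -5.22°C, so T = -10.1°C.
Environment:
  Environment to 1800 m: -3.2 × 1.7 km = -5.44°C, so T = -2.64°C.
T_parcel − T_env = -10.1 − (-2.64) = -7.46°C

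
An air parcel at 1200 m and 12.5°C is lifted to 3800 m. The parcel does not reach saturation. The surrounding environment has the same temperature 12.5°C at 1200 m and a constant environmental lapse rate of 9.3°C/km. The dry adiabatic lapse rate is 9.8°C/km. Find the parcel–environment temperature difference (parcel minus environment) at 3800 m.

Parcel:
  1200 → 3800 m (dry, 9.8°C/km): ΔT = -9.8 × 2.6 = -25.48°C → T = -12.98°C
Environment:
  1200 → 3800 m (environment, 9.3°C/km): ΔT = -9.3 × 2.6 = -24.18°C → T = -11.68°C
T_parcel − T_env = -12.98 − (-11.68) = -1.3°C

-1.3°C (parcel cooler than environment)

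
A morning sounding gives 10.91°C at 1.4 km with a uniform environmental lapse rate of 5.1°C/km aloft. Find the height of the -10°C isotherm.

5.5 km

Height above start = (10.91 − (-10)) / 5.1 = 4.1 km
Altitude = 1400 m + 4100 m = 5500 m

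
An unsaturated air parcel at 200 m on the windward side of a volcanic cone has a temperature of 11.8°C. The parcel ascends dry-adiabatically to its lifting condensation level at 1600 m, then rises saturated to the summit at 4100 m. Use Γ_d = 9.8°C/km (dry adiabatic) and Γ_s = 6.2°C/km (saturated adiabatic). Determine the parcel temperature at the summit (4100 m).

-17.42°C

Dry to 1600 m: -9.8 × 1.4 km = -13.72°C, so T = -1.92°C.
Saturated to 4100 m: -6.2 × 2.5 km = -15.5°C, so T = -17.42°C.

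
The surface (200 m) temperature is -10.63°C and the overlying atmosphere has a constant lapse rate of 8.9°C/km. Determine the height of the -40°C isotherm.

3500 m

Height above start = (-10.63 − (-40)) / 8.9 = 3.3 km
Altitude = 200 m + 3300 m = 3500 m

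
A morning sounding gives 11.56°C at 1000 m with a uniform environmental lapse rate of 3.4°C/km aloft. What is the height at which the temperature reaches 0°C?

4400 m

Height above start = (11.56 − 0) / 3.4 = 3.4 km
Altitude = 1000 m + 3400 m = 4400 m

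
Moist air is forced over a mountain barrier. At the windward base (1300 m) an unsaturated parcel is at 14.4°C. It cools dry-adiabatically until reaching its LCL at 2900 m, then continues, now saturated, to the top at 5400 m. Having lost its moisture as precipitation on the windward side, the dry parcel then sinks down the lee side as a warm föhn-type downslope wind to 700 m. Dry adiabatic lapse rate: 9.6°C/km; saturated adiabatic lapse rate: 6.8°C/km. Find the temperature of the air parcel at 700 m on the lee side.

27.16°C

From 1300 m to 2900 m (dry): cools by 9.6 × 1.6 = 15.36°C, giving -0.96°C.
From 2900 m to 5400 m (saturated): cools by 6.8 × 2.5 = 17°C, giving -17.96°C.
From 5400 m to 700 m (dry descent): warms by 9.6 × 4.7 = 45.12°C, giving 27.16°C.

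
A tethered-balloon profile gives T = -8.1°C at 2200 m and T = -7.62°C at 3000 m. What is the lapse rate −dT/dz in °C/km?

Γ = −ΔT/Δz = (-8.1 − (-7.62)) / (3000 − 2200) m
  = -0.48°C / 0.8 km = -0.6°C/km

-0.6°C/km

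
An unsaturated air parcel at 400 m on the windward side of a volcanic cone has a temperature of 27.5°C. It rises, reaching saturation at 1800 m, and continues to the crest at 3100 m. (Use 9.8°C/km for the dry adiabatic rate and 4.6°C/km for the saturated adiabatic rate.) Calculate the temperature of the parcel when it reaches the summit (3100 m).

Dry to 1800 m: -9.8 × 1.4 km = -13.72°C, so T = 13.78°C.
Saturated to 3100 m: -4.6 × 1.3 km = -5.98°C, so T = 7.8°C.

7.8°C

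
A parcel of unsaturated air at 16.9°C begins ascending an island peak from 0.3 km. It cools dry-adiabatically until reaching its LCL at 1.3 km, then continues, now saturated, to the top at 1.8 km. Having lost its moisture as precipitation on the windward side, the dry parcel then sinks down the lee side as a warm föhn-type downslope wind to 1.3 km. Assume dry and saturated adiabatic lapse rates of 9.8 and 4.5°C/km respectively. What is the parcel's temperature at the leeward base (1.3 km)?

From 300 m to 1300 m (dry): cools by 9.8 × 1 = 9.8°C, giving 7.1°C.
From 1300 m to 1800 m (saturated): cools by 4.5 × 0.5 = 2.25°C, giving 4.85°C.
From 1800 m to 1300 m (dry descent): warms by 9.8 × 0.5 = 4.9°C, giving 9.75°C.

9.75°C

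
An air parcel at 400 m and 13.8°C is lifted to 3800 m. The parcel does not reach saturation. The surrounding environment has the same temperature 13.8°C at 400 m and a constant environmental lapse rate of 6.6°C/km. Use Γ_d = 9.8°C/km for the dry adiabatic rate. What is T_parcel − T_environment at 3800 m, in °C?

Parcel:
  400 → 3800 m (dry, 9.8°C/km): ΔT = -9.8 × 3.4 = -33.32°C → T = -19.52°C
Environment:
  400 → 3800 m (environment, 6.6°C/km): ΔT = -6.6 × 3.4 = -22.44°C → T = -8.64°C
T_parcel − T_env = -19.52 − (-8.64) = -10.88°C

-10.88°C (parcel cooler than environment)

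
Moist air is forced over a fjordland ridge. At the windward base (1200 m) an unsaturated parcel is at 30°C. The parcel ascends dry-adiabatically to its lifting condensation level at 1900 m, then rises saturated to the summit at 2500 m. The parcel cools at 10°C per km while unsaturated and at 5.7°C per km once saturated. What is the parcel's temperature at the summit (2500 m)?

From 1200 m to 1900 m (dry): cools by 10 × 0.7 = 7°C, giving 23°C.
From 1900 m to 2500 m (saturated): cools by 5.7 × 0.6 = 3.42°C, giving 19.58°C.

19.58°C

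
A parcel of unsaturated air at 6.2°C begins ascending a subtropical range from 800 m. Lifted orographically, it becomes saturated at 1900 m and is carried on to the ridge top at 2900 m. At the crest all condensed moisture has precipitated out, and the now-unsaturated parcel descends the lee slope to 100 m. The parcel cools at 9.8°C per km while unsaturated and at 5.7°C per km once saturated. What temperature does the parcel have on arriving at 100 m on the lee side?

Dry to 1900 m: -9.8 × 1.1 km = -10.78°C, so T = -4.58°C.
Saturated to 2900 m: -5.7 × 1 km = -5.7°C, so T = -10.28°C.
Dry descent to 100 m: +9.8 × 2.8 km = +27.44°C, so T = 17.16°C.

17.16°C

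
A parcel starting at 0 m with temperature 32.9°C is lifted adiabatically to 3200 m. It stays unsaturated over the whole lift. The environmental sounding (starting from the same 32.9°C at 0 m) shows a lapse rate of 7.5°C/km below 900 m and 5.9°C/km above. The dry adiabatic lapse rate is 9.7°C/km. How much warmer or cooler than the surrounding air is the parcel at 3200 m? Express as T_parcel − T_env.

Parcel:
  0–3200 m, dry: Δz = 3.2 km ⇒ ΔT = -31.04°C; T = 1.86°C
Environment:
  0–900 m, environment, lower layer: Δz = 0.9 km ⇒ ΔT = -6.75°C; T = 26.15°C
  900–3200 m, environment, upper layer: Δz = 2.3 km ⇒ ΔT = -13.57°C; T = 12.58°C
T_parcel − T_env = 1.86 − 12.58 = -10.72°C

-10.72°C (parcel cooler than environment)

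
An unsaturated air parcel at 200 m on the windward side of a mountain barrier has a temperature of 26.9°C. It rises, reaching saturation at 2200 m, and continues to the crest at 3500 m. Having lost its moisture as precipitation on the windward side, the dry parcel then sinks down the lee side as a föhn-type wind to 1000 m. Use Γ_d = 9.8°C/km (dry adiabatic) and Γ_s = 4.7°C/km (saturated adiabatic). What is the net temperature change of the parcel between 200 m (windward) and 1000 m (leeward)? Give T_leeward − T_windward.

-1.21°C

200 → 2200 m (dry, 9.8°C/km): ΔT = -9.8 × 2 = -19.6°C → T = 7.3°C
2200 → 3500 m (saturated, 4.7°C/km): ΔT = -4.7 × 1.3 = -6.11°C → T = 1.19°C
3500 → 1000 m (dry descent, 9.8°C/km): ΔT = +9.8 × 2.5 = +24.5°C → T = 25.69°C
Net change vs windward start: 25.69 − 26.9 = -1.21°C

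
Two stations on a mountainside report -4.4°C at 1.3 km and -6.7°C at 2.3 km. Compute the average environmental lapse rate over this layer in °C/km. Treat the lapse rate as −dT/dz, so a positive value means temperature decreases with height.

Γ = −ΔT/Δz = (-4.4 − (-6.7)) / (2300 − 1300) m
  = 2.3°C / 1 km = 2.3°C/km

2.3°C/km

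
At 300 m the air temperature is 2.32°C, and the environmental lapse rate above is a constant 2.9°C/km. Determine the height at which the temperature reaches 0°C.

1100 m

Height above start = (2.32 − 0) / 2.9 = 0.8 km
Altitude = 300 m + 800 m = 1100 m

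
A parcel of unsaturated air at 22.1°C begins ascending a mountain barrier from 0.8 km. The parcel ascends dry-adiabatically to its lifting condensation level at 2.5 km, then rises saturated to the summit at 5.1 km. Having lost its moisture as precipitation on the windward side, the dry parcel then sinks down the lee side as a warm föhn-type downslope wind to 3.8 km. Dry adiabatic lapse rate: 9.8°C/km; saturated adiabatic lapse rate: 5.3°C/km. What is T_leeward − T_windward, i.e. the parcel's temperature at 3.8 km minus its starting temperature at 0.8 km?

-17.7°C

800 → 2500 m (dry, 9.8°C/km): ΔT = -9.8 × 1.7 = -16.66°C → T = 5.44°C
2500 → 5100 m (saturated, 5.3°C/km): ΔT = -5.3 × 2.6 = -13.78°C → T = -8.34°C
5100 → 3800 m (dry descent, 9.8°C/km): ΔT = +9.8 × 1.3 = +12.74°C → T = 4.4°C
Net change vs windward start: 4.4 − 22.1 = -17.7°C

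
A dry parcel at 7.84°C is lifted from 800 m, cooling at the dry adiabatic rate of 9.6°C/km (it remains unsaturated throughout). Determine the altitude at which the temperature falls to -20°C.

3700 m

Height above start = (7.84 − (-20)) / 9.6 = 2.9 km
Altitude = 800 m + 2900 m = 3700 m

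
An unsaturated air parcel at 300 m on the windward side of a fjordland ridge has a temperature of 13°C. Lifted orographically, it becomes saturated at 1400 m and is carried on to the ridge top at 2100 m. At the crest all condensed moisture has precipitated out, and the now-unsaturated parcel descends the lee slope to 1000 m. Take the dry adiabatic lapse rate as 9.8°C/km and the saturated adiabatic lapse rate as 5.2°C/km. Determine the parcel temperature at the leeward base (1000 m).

9.36°C

300 → 1400 m (dry, 9.8°C/km): ΔT = -9.8 × 1.1 = -10.78°C → T = 2.22°C
1400 → 2100 m (saturated, 5.2°C/km): ΔT = -5.2 × 0.7 = -3.64°C → T = -1.42°C
2100 → 1000 m (dry descent, 9.8°C/km): ΔT = +9.8 × 1.1 = +10.78°C → T = 9.36°C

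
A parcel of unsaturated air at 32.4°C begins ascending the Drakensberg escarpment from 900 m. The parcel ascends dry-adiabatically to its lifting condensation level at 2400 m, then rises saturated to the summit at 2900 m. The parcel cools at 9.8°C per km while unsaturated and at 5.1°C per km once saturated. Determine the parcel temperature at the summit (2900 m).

Dry to 2400 m: -9.8 × 1.5 km = -14.7°C, so T = 17.7°C.
Saturated to 2900 m: -5.1 × 0.5 km = -2.55°C, so T = 15.15°C.

15.15°C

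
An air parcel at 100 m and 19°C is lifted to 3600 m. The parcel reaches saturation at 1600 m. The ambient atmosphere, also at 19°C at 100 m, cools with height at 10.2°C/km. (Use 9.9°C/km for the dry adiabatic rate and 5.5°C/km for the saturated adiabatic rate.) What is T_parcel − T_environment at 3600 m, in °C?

Parcel:
  Dry to 1600 m: -9.9 × 1.5 km = -14.85°C, so T = 4.15°C.
  Saturated to 3600 m: -5.5 × 2 km = -11°C, so T = -6.85°C.
Environment:
  Environment to 3600 m: -10.2 × 3.5 km = -35.7°C, so T = -16.7°C.
T_parcel − T_env = -6.85 − (-16.7) = +9.85°C

+9.85°C (parcel warmer than environment)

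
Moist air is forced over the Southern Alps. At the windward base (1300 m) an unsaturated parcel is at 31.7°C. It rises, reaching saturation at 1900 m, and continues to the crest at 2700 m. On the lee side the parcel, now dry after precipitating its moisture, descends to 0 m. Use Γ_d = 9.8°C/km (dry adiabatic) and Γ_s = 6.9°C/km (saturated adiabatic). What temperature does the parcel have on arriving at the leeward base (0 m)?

46.76°C

Dry to 1900 m: -9.8 × 0.6 km = -5.88°C, so T = 25.82°C.
Saturated to 2700 m: -6.9 × 0.8 km = -5.52°C, so T = 20.3°C.
Dry descent to 0 m: +9.8 × 2.7 km = +26.46°C, so T = 46.76°C.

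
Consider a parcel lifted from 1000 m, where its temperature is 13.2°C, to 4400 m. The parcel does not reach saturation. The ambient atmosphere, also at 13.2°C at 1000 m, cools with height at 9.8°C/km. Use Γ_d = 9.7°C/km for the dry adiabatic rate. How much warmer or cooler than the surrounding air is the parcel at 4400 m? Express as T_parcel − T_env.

+0.34°C (parcel warmer than environment)

Parcel:
  Dry to 4400 m: -9.7 × 3.4 km = -32.98°C, so T = -19.78°C.
Environment:
  Environment to 4400 m: -9.8 × 3.4 km = -33.32°C, so T = -20.12°C.
T_parcel − T_env = -19.78 − (-20.12) = +0.34°C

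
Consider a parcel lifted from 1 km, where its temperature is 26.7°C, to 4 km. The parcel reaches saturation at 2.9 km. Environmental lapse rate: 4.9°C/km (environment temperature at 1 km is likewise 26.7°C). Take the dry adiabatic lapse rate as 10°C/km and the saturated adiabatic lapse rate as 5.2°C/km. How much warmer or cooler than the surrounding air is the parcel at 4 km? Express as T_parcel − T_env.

Parcel:
  Dry to 2900 m: -10 × 1.9 km = -19°C, so T = 7.7°C.
  Saturated to 4000 m: -5.2 × 1.1 km = -5.72°C, so T = 1.98°C.
Environment:
  Environment to 4000 m: -4.9 × 3 km = -14.7°C, so T = 12°C.
T_parcel − T_env = 1.98 − 12 = -10.02°C

-10.02°C (parcel cooler than environment)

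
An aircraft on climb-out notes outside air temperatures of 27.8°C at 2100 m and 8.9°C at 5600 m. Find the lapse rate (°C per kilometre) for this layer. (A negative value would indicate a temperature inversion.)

Γ = −ΔT/Δz = (27.8 − 8.9) / (5600 − 2100) m
  = 18.9°C / 3.5 km = 5.4°C/km

5.4°C/km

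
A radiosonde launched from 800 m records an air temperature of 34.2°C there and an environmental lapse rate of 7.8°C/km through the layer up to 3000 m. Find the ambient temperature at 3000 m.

17.04°C

800 → 3000 m (environmental, 7.8°C/km): ΔT = -7.8 × 2.2 = -17.16°C → T = 17.04°C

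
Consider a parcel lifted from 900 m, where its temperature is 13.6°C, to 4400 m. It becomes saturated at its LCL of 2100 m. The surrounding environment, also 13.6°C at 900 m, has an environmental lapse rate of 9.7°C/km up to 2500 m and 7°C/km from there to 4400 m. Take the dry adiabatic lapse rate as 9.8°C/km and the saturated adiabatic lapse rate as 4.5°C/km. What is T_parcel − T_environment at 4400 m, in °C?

+6.71°C (parcel warmer than environment)

Parcel:
  900 → 2100 m (dry, 9.8°C/km): ΔT = -9.8 × 1.2 = -11.76°C → T = 1.84°C
  2100 → 4400 m (saturated, 4.5°C/km): ΔT = -4.5 × 2.3 = -10.35°C → T = -8.51°C
Environment:
  900 → 2500 m (environment, lower layer, 9.7°C/km): ΔT = -9.7 × 1.6 = -15.52°C → T = -1.92°C
  2500 → 4400 m (environment, upper layer, 7°C/km): ΔT = -7 × 1.9 = -13.3°C → T = -15.22°C
T_parcel − T_env = -8.51 − (-15.22) = +6.71°C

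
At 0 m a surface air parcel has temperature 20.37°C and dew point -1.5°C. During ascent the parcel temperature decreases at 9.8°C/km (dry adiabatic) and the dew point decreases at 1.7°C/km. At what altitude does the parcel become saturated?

T and T_d converge at 9.8 − 1.7 = 8.1°C per km
Height above start = (20.37 − (-1.5)) / 8.1 = 2.7 km
LCL altitude = 0 m + 2700 m = 2700 m

2700 m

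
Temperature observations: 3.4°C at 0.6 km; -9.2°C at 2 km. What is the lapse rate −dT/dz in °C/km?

Γ = −ΔT/Δz = (3.4 − (-9.2)) / (2000 − 600) m
  = 12.6°C / 1.4 km = 9°C/km

9°C/km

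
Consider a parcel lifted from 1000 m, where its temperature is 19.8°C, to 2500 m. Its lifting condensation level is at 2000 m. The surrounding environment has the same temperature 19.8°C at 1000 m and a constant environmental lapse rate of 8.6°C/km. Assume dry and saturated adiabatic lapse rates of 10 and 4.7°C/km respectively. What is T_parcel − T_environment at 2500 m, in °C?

Parcel:
  Dry to 2000 m: -10 × 1 km = -10°C, so T = 9.8°C.
  Saturated to 2500 m: -4.7 × 0.5 km = -2.35°C, so T = 7.45°C.
Environment:
  Environment to 2500 m: -8.6 × 1.5 km = -12.9°C, so T = 6.9°C.
T_parcel − T_env = 7.45 − 6.9 = +0.55°C

+0.55°C (parcel warmer than environment)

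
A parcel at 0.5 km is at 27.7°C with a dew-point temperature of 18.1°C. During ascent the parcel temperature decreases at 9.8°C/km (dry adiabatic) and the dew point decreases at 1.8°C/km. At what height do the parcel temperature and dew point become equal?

1.7 km

T and T_d converge at 9.8 − 1.8 = 8°C per km
Height above start = (27.7 − 18.1) / 8 = 1.2 km
LCL altitude = 500 m + 1200 m = 1700 m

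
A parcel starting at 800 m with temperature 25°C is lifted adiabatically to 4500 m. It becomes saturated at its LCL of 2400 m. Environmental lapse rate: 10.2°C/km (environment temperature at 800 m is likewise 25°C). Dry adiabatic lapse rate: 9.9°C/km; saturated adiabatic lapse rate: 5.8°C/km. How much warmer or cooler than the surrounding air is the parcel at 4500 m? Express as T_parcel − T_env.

Parcel:
  800 → 2400 m (dry, 9.9°C/km): ΔT = -9.9 × 1.6 = -15.84°C → T = 9.16°C
  2400 → 4500 m (saturated, 5.8°C/km): ΔT = -5.8 × 2.1 = -12.18°C → T = -3.02°C
Environment:
  800 → 4500 m (environment, 10.2°C/km): ΔT = -10.2 × 3.7 = -37.74°C → T = -12.74°C
T_parcel − T_env = -3.02 − (-12.74) = +9.72°C

+9.72°C (parcel warmer than environment)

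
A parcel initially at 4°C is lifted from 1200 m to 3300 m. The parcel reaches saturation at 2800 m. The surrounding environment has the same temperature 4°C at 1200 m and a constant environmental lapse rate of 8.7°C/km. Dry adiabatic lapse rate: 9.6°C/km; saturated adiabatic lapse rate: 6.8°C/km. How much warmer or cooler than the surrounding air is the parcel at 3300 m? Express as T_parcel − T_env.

-0.49°C (parcel cooler than environment)

Parcel:
  1200–2800 m, dry: Δz = 1.6 km ⇒ ΔT = -15.36°C; T = -11.36°C
  2800–3300 m, saturated: Δz = 0.5 km ⇒ ΔT = -3.4°C; T = -14.76°C
Environment:
  1200–3300 m, environment: Δz = 2.1 km ⇒ ΔT = -18.27°C; T = -14.27°C
T_parcel − T_env = -14.76 − (-14.27) = -0.49°C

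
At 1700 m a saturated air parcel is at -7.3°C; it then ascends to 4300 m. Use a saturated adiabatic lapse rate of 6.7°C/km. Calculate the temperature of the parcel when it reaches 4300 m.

-24.72°C

1700–4300 m, saturated adiabatic: Δz = 2.6 km ⇒ ΔT = -17.42°C; T = -24.72°C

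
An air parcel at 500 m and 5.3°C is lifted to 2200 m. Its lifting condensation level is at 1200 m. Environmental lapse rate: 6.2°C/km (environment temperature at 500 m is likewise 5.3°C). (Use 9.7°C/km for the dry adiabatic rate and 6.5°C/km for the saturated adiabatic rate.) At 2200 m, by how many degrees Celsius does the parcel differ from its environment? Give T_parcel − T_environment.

Parcel:
  From 500 m to 1200 m (dry): cools by 9.7 × 0.7 = 6.79°C, giving -1.49°C.
  From 1200 m to 2200 m (saturated): cools by 6.5 × 1 = 6.5°C, giving -7.99°C.
Environment:
  From 500 m to 2200 m (environment): cools by 6.2 × 1.7 = 10.54°C, giving -5.24°C.
T_parcel − T_env = -7.99 − (-5.24) = -2.75°C

-2.75°C (parcel cooler than environment)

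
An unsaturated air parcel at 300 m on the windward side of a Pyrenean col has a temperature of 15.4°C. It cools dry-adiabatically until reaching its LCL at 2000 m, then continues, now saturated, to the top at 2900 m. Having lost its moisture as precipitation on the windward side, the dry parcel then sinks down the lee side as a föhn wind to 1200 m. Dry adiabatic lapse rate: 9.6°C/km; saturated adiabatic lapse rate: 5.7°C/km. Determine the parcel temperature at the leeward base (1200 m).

300–2000 m, dry: Δz = 1.7 km ⇒ ΔT = -16.32°C; T = -0.92°C
2000–2900 m, saturated: Δz = 0.9 km ⇒ ΔT = -5.13°C; T = -6.05°C
2900–1200 m, dry descent: Δz = 1.7 km ⇒ ΔT = +16.32°C; T = 10.27°C

10.27°C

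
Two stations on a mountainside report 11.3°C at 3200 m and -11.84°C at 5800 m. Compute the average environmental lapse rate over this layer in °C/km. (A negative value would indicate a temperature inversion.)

8.9°C/km

Γ = −ΔT/Δz = (11.3 − (-11.84)) / (5800 − 3200) m
  = 23.14°C / 2.6 km = 8.9°C/km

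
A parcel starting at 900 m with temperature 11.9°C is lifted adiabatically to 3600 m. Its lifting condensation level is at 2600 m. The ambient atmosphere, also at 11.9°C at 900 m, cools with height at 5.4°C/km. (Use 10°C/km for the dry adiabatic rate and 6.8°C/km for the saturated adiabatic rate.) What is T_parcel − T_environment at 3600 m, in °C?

Parcel:
  900–2600 m, dry: Δz = 1.7 km ⇒ ΔT = -17°C; T = -5.1°C
  2600–3600 m, saturated: Δz = 1 km ⇒ ΔT = -6.8°C; T = -11.9°C
Environment:
  900–3600 m, environment: Δz = 2.7 km ⇒ ΔT = -14.58°C; T = -2.68°C
T_parcel − T_env = -11.9 − (-2.68) = -9.22°C

-9.22°C (parcel cooler than environment)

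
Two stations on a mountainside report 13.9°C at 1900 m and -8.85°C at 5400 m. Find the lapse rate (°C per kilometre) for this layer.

6.5°C/km

Γ = −ΔT/Δz = (13.9 − (-8.85)) / (5400 − 1900) m
  = 22.75°C / 3.5 km = 6.5°C/km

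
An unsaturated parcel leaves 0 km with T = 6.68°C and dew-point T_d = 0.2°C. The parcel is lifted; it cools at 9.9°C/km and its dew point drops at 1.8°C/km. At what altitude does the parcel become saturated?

0.8 km

T and T_d converge at 9.9 − 1.8 = 8.1°C per km
Height above start = (6.68 − 0.2) / 8.1 = 0.8 km
LCL altitude = 0 m + 800 m = 800 m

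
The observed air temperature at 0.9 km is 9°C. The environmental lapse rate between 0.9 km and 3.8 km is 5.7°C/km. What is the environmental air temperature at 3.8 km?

-7.53°C

Environmental to 3800 m: -5.7 × 2.9 km = -16.53°C, so T = -7.53°C.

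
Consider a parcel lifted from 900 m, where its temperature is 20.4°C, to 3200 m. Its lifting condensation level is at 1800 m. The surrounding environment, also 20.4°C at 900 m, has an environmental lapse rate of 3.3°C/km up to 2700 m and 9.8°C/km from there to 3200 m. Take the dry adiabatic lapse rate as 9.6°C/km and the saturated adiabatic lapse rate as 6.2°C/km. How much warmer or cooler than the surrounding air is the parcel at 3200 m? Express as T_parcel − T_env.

-6.48°C (parcel cooler than environment)

Parcel:
  From 900 m to 1800 m (dry): cools by 9.6 × 0.9 = 8.64°C, giving 11.76°C.
  From 1800 m to 3200 m (saturated): cools by 6.2 × 1.4 = 8.68°C, giving 3.08°C.
Environment:
  From 900 m to 2700 m (environment, lower layer): cools by 3.3 × 1.8 = 5.94°C, giving 14.46°C.
  From 2700 m to 3200 m (environment, upper layer): cools by 9.8 × 0.5 = 4.9°C, giving 9.56°C.
T_parcel − T_env = 3.08 − 9.56 = -6.48°C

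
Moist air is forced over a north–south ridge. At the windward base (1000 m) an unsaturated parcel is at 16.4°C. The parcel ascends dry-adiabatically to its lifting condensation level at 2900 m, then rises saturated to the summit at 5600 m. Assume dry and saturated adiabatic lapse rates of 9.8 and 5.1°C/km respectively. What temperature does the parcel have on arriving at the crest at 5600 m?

Dry to 2900 m: -9.8 × 1.9 km = -18.62°C, so T = -2.22°C.
Saturated to 5600 m: -5.1 × 2.7 km = -13.77°C, so T = -15.99°C.

-15.99°C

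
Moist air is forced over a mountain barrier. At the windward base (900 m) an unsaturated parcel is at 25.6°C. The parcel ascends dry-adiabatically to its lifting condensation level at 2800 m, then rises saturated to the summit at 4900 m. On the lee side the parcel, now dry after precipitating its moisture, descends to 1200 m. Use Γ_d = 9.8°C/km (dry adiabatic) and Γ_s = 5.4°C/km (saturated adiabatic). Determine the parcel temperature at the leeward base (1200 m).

900–2800 m, dry: Δz = 1.9 km ⇒ ΔT = -18.62°C; T = 6.98°C
2800–4900 m, saturated: Δz = 2.1 km ⇒ ΔT = -11.34°C; T = -4.36°C
4900–1200 m, dry descent: Δz = 3.7 km ⇒ ΔT = +36.26°C; T = 31.9°C

31.9°C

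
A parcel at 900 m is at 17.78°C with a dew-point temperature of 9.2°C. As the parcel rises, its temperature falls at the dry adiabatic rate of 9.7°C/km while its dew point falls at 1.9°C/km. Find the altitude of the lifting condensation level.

T and T_d converge at 9.7 − 1.9 = 7.8°C per km
Height above start = (17.78 − 9.2) / 7.8 = 1.1 km
LCL altitude = 900 m + 1100 m = 2000 m

2000 m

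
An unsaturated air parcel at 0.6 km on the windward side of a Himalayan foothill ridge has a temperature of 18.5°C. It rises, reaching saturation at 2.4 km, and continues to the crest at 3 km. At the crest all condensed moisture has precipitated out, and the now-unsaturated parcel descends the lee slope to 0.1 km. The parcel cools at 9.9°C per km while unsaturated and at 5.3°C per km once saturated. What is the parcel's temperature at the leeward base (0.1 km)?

26.21°C

From 600 m to 2400 m (dry): cools by 9.9 × 1.8 = 17.82°C, giving 0.68°C.
From 2400 m to 3000 m (saturated): cools by 5.3 × 0.6 = 3.18°C, giving -2.5°C.
From 3000 m to 100 m (dry descent): warms by 9.9 × 2.9 = 28.71°C, giving 26.21°C.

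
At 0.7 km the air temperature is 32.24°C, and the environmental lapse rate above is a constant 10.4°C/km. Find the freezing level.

Height above start = (32.24 − 0) / 10.4 = 3.1 km
Altitude = 700 m + 3100 m = 3800 m

3.8 km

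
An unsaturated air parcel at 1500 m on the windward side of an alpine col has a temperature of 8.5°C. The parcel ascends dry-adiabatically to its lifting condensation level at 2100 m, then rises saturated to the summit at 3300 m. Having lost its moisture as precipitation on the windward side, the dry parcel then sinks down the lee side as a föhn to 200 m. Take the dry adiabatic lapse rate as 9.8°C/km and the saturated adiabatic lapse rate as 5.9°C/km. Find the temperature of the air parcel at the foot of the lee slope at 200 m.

25.92°C

From 1500 m to 2100 m (dry): cools by 9.8 × 0.6 = 5.88°C, giving 2.62°C.
From 2100 m to 3300 m (saturated): cools by 5.9 × 1.2 = 7.08°C, giving -4.46°C.
From 3300 m to 200 m (dry descent): warms by 9.8 × 3.1 = 30.38°C, giving 25.92°C.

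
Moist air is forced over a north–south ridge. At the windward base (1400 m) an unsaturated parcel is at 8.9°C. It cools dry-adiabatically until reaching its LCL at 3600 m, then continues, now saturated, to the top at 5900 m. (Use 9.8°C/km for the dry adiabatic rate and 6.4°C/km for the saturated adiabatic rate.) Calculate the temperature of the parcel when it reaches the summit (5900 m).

-27.38°C

1400–3600 m, dry: Δz = 2.2 km ⇒ ΔT = -21.56°C; T = -12.66°C
3600–5900 m, saturated: Δz = 2.3 km ⇒ ΔT = -14.72°C; T = -27.38°C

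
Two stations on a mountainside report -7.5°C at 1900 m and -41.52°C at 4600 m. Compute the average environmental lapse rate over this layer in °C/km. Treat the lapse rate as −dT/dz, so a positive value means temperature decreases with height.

12.6°C/km

Γ = −ΔT/Δz = (-7.5 − (-41.52)) / (4600 − 1900) m
  = 34.02°C / 2.7 km = 12.6°C/km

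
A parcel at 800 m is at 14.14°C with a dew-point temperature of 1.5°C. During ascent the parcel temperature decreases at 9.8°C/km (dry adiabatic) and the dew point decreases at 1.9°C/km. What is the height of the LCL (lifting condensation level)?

T and T_d converge at 9.8 − 1.9 = 7.9°C per km
Height above start = (14.14 − 1.5) / 7.9 = 1.6 km
LCL altitude = 800 m + 1600 m = 2400 m

2400 m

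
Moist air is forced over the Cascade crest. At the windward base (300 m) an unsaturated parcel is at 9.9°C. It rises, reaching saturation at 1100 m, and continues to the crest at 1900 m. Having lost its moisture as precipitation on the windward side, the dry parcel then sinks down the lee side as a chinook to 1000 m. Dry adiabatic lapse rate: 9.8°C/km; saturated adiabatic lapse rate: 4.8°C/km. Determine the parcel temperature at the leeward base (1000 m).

From 300 m to 1100 m (dry): cools by 9.8 × 0.8 = 7.84°C, giving 2.06°C.
From 1100 m to 1900 m (saturated): cools by 4.8 × 0.8 = 3.84°C, giving -1.78°C.
From 1900 m to 1000 m (dry descent): warms by 9.8 × 0.9 = 8.82°C, giving 7.04°C.

7.04°C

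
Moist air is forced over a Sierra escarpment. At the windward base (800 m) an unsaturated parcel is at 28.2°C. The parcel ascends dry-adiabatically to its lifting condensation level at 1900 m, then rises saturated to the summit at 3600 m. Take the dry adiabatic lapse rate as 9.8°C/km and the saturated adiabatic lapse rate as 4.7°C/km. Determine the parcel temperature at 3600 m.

From 800 m to 1900 m (dry): cools by 9.8 × 1.1 = 10.78°C, giving 17.42°C.
From 1900 m to 3600 m (saturated): cools by 4.7 × 1.7 = 7.99°C, giving 9.43°C.

9.43°C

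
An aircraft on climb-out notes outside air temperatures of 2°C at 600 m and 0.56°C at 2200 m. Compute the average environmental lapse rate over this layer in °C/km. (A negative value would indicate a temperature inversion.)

Γ = −ΔT/Δz = (2 − 0.56) / (2200 − 600) m
  = 1.44°C / 1.6 km = 0.9°C/km

0.9°C/km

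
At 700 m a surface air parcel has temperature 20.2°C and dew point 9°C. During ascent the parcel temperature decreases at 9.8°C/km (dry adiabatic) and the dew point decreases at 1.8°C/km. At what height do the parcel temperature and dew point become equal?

T and T_d converge at 9.8 − 1.8 = 8°C per km
Height above start = (20.2 − 9) / 8 = 1.4 km
LCL altitude = 700 m + 1400 m = 2100 m

2100 m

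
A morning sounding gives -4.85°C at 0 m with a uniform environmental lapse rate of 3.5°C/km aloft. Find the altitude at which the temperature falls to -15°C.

2900 m

Height above start = (-4.85 − (-15)) / 3.5 = 2.9 km
Altitude = 0 m + 2900 m = 2900 m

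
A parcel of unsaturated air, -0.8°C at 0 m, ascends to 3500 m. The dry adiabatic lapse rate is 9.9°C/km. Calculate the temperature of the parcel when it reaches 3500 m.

0 → 3500 m (dry adiabatic, 9.9°C/km): ΔT = -9.9 × 3.5 = -34.65°C → T = -35.45°C

-35.45°C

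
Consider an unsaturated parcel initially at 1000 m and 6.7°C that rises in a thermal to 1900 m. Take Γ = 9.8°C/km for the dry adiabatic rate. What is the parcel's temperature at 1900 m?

-2.12°C

From 1000 m to 1900 m (dry adiabatic): cools by 9.8 × 0.9 = 8.82°C, giving -2.12°C.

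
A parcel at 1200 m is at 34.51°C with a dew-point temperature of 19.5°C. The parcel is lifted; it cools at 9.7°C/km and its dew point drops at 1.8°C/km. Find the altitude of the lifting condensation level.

3100 m

T and T_d converge at 9.7 − 1.8 = 7.9°C per km
Height above start = (34.51 − 19.5) / 7.9 = 1.9 km
LCL altitude = 1200 m + 1900 m = 3100 m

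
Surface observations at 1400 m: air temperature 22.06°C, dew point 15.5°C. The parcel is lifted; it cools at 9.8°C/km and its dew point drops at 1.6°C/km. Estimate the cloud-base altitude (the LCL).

T and T_d converge at 9.8 − 1.6 = 8.2°C per km
Height above start = (22.06 − 15.5) / 8.2 = 0.8 km
LCL altitude = 1400 m + 800 m = 2200 m

2200 m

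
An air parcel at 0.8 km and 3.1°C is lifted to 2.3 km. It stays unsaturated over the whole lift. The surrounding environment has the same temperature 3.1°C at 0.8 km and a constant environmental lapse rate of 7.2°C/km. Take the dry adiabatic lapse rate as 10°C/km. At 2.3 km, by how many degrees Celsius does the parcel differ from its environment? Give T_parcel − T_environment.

-4.2°C (parcel cooler than environment)

Parcel:
  Dry to 2300 m: -10 × 1.5 km = -15°C, so T = -11.9°C.
Environment:
  Environment to 2300 m: -7.2 × 1.5 km = -10.8°C, so T = -7.7°C.
T_parcel − T_env = -11.9 − (-7.7) = -4.2°C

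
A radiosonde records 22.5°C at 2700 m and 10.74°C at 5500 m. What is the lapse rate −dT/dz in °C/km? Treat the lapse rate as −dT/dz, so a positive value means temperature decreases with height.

Γ = −ΔT/Δz = (22.5 − 10.74) / (5500 − 2700) m
  = 11.76°C / 2.8 km = 4.2°C/km

4.2°C/km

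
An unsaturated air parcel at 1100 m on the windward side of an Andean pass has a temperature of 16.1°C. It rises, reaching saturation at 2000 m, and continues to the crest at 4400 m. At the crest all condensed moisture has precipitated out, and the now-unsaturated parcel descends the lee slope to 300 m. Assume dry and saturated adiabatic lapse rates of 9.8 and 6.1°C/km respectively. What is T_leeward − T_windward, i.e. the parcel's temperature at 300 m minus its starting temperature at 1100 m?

From 1100 m to 2000 m (dry): cools by 9.8 × 0.9 = 8.82°C, giving 7.28°C.
From 2000 m to 4400 m (saturated): cools by 6.1 × 2.4 = 14.64°C, giving -7.36°C.
From 4400 m to 300 m (dry descent): warms by 9.8 × 4.1 = 40.18°C, giving 32.82°C.
Net change vs windward start: 32.82 − 16.1 = +16.72°C

+16.72°C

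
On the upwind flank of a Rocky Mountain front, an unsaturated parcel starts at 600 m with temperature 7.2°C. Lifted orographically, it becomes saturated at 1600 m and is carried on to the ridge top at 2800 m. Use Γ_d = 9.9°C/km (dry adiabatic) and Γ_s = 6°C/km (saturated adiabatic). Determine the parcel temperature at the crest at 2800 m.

-9.9°C

Dry to 1600 m: -9.9 × 1 km = -9.9°C, so T = -2.7°C.
Saturated to 2800 m: -6 × 1.2 km = -7.2°C, so T = -9.9°C.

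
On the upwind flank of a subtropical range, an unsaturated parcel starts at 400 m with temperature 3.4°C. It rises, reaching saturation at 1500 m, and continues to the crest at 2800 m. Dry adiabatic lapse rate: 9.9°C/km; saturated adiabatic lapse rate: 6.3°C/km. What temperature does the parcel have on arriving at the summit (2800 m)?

-15.68°C

400–1500 m, dry: Δz = 1.1 km ⇒ ΔT = -10.89°C; T = -7.49°C
1500–2800 m, saturated: Δz = 1.3 km ⇒ ΔT = -8.19°C; T = -15.68°C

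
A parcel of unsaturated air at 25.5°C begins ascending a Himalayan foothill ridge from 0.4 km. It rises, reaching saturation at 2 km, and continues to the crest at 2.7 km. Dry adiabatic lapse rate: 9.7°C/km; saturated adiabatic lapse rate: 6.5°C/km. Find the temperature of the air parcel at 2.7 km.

From 400 m to 2000 m (dry): cools by 9.7 × 1.6 = 15.52°C, giving 9.98°C.
From 2000 m to 2700 m (saturated): cools by 6.5 × 0.7 = 4.55°C, giving 5.43°C.

5.43°C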